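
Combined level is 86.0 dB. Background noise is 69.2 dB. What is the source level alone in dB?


Given values:
  L_total = 86.0 dB, L_bg = 69.2 dB
Formula: L_source = 10 * log10(10^(L_total/10) - 10^(L_bg/10))
Convert to linear:
  10^(86.0/10) = 398107170.5535
  10^(69.2/10) = 8317637.711
Difference: 398107170.5535 - 8317637.711 = 389789532.8425
L_source = 10 * log10(389789532.8425) = 85.91

85.91 dB


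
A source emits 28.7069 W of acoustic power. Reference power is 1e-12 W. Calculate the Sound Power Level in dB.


Given values:
  W = 28.7069 W
  W_ref = 1e-12 W
Formula: SWL = 10 * log10(W / W_ref)
Compute ratio: W / W_ref = 28706900000000
Compute log10: log10(28706900000000) = 13.457986
Multiply: SWL = 10 * 13.457986 = 134.58

134.58 dB


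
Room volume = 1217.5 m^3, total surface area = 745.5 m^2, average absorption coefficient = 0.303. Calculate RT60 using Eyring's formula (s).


Given values:
  V = 1217.5 m^3, S = 745.5 m^2, alpha = 0.303
Formula: RT60 = 0.161 * V / (-S * ln(1 - alpha))
Compute ln(1 - 0.303) = ln(0.697) = -0.36097
Denominator: -745.5 * -0.36097 = 269.1031
Numerator: 0.161 * 1217.5 = 196.0175
RT60 = 196.0175 / 269.1031 = 0.728

0.728 s


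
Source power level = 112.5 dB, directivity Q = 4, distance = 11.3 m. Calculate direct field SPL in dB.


Given values:
  Lw = 112.5 dB, Q = 4, r = 11.3 m
Formula: SPL = Lw + 10 * log10(Q / (4 * pi * r^2))
Compute 4 * pi * r^2 = 4 * pi * 11.3^2 = 1604.5999
Compute Q / denom = 4 / 1604.5999 = 0.00249283
Compute 10 * log10(0.00249283) = -26.0331
SPL = 112.5 + (-26.0331) = 86.47

86.47 dB


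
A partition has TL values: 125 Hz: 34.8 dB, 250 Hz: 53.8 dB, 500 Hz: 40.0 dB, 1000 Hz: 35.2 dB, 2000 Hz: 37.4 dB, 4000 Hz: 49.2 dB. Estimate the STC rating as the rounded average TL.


Given TL values at each frequency:
  125 Hz: 34.8 dB
  250 Hz: 53.8 dB
  500 Hz: 40.0 dB
  1000 Hz: 35.2 dB
  2000 Hz: 37.4 dB
  4000 Hz: 49.2 dB
Formula: STC ~ round(average of TL values)
Sum = 34.8 + 53.8 + 40.0 + 35.2 + 37.4 + 49.2 = 250.4
Average = 250.4 / 6 = 41.73
Rounded: 42

42


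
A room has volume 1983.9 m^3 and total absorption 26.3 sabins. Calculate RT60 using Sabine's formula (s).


Given values:
  V = 1983.9 m^3
  A = 26.3 sabins
Formula: RT60 = 0.161 * V / A
Numerator: 0.161 * 1983.9 = 319.4079
RT60 = 319.4079 / 26.3 = 12.145

12.145 s


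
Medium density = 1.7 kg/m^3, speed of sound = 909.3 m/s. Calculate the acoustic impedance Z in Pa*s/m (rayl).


Given values:
  rho = 1.7 kg/m^3
  c = 909.3 m/s
Formula: Z = rho * c
Z = 1.7 * 909.3
Z = 1545.81

1545.81 rayl


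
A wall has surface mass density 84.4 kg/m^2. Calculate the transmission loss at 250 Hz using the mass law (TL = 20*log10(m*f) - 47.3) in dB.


Given values:
  m = 84.4 kg/m^2, f = 250 Hz
Formula: TL = 20 * log10(m * f) - 47.3
Compute m * f = 84.4 * 250 = 21100.0
Compute log10(21100.0) = 4.324282
Compute 20 * 4.324282 = 86.4856
TL = 86.4856 - 47.3 = 39.19

39.19 dB


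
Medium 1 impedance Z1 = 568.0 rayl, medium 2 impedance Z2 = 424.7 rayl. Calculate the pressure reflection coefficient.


Given values:
  Z1 = 568.0 rayl, Z2 = 424.7 rayl
Formula: R = (Z2 - Z1) / (Z2 + Z1)
Numerator: Z2 - Z1 = 424.7 - 568.0 = -143.3
Denominator: Z2 + Z1 = 424.7 + 568.0 = 992.7
R = -143.3 / 992.7 = -0.1444

-0.1444


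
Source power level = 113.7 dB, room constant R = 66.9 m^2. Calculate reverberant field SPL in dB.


Given values:
  Lw = 113.7 dB, R = 66.9 m^2
Formula: SPL = Lw + 10 * log10(4 / R)
Compute 4 / R = 4 / 66.9 = 0.059791
Compute 10 * log10(0.059791) = -12.2336
SPL = 113.7 + (-12.2336) = 101.47

101.47 dB


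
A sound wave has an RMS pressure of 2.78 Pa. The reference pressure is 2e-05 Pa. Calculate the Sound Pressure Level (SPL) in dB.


Given values:
  p = 2.78 Pa
  p_ref = 2e-05 Pa
Formula: SPL = 20 * log10(p / p_ref)
Compute ratio: p / p_ref = 2.78 / 2e-05 = 139000
Compute log10: log10(139000) = 5.143015
Multiply: SPL = 20 * 5.143015 = 102.86

102.86 dB


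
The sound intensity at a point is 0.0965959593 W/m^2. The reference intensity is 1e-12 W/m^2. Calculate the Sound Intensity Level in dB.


Given values:
  I = 0.0965959593 W/m^2
  I_ref = 1e-12 W/m^2
Formula: SIL = 10 * log10(I / I_ref)
Compute ratio: I / I_ref = 96595959300
Compute log10: log10(96595959300) = 10.984959
Multiply: SIL = 10 * 10.984959 = 109.85

109.85 dB


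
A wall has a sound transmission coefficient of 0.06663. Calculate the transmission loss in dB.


Given values:
  tau = 0.06663
Formula: TL = 10 * log10(1 / tau)
Compute 1 / tau = 1 / 0.06663 = 15.0083
Compute log10(15.0083) = 1.176332
TL = 10 * 1.176332 = 11.76

11.76 dB


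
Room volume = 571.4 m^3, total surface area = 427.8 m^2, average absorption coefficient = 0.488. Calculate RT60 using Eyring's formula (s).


Given values:
  V = 571.4 m^3, S = 427.8 m^2, alpha = 0.488
Formula: RT60 = 0.161 * V / (-S * ln(1 - alpha))
Compute ln(1 - 0.488) = ln(0.512) = -0.669431
Denominator: -427.8 * -0.669431 = 286.3826
Numerator: 0.161 * 571.4 = 91.9954
RT60 = 91.9954 / 286.3826 = 0.321

0.321 s


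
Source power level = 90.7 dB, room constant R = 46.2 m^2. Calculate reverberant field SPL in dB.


Given values:
  Lw = 90.7 dB, R = 46.2 m^2
Formula: SPL = Lw + 10 * log10(4 / R)
Compute 4 / R = 4 / 46.2 = 0.08658
Compute 10 * log10(0.08658) = -10.6258
SPL = 90.7 + (-10.6258) = 80.07

80.07 dB


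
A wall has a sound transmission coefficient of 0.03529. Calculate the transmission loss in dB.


Given values:
  tau = 0.03529
Formula: TL = 10 * log10(1 / tau)
Compute 1 / tau = 1 / 0.03529 = 28.3366
Compute log10(28.3366) = 1.452348
TL = 10 * 1.452348 = 14.52

14.52 dB


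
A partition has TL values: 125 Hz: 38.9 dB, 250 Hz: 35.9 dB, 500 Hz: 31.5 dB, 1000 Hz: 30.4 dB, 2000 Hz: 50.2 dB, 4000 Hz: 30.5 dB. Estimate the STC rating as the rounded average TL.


Given TL values at each frequency:
  125 Hz: 38.9 dB
  250 Hz: 35.9 dB
  500 Hz: 31.5 dB
  1000 Hz: 30.4 dB
  2000 Hz: 50.2 dB
  4000 Hz: 30.5 dB
Formula: STC ~ round(average of TL values)
Sum = 38.9 + 35.9 + 31.5 + 30.4 + 50.2 + 30.5 = 217.4
Average = 217.4 / 6 = 36.23
Rounded: 36

36


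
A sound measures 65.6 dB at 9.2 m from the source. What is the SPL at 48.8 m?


Given values:
  SPL1 = 65.6 dB, r1 = 9.2 m, r2 = 48.8 m
Formula: SPL2 = SPL1 - 20 * log10(r2 / r1)
Compute ratio: r2 / r1 = 48.8 / 9.2 = 5.3043
Compute log10: log10(5.3043) = 0.724628
Compute drop: 20 * 0.724628 = 14.4926
SPL2 = 65.6 - 14.4926 = 51.11

51.11 dB


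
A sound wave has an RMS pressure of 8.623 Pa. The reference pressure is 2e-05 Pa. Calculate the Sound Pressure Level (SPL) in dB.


Given values:
  p = 8.623 Pa
  p_ref = 2e-05 Pa
Formula: SPL = 20 * log10(p / p_ref)
Compute ratio: p / p_ref = 8.623 / 2e-05 = 431150
Compute log10: log10(431150) = 5.634628
Multiply: SPL = 20 * 5.634628 = 112.69

112.69 dB


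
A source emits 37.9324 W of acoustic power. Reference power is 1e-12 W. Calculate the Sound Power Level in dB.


Given values:
  W = 37.9324 W
  W_ref = 1e-12 W
Formula: SWL = 10 * log10(W / W_ref)
Compute ratio: W / W_ref = 37932400000000
Compute log10: log10(37932400000000) = 13.57901
Multiply: SWL = 10 * 13.57901 = 135.79

135.79 dB


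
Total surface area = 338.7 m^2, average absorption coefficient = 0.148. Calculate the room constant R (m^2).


Given values:
  S = 338.7 m^2, alpha = 0.148
Formula: R = S * alpha / (1 - alpha)
Numerator: 338.7 * 0.148 = 50.1276
Denominator: 1 - 0.148 = 0.852
R = 50.1276 / 0.852 = 58.84

58.84 m^2


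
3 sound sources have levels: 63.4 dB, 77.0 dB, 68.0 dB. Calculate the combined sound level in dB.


Formula: L_total = 10 * log10( sum(10^(Li/10)) )
  Source 1: 10^(63.4/10) = 2187761.6239
  Source 2: 10^(77.0/10) = 50118723.3627
  Source 3: 10^(68.0/10) = 6309573.4448
Sum of linear values = 58616058.4314
L_total = 10 * log10(58616058.4314) = 77.68

77.68 dB


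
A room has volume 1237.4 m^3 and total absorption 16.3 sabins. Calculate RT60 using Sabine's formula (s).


Given values:
  V = 1237.4 m^3
  A = 16.3 sabins
Formula: RT60 = 0.161 * V / A
Numerator: 0.161 * 1237.4 = 199.2214
RT60 = 199.2214 / 16.3 = 12.222

12.222 s


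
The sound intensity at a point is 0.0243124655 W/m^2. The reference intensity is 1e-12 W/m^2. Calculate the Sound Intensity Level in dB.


Given values:
  I = 0.0243124655 W/m^2
  I_ref = 1e-12 W/m^2
Formula: SIL = 10 * log10(I / I_ref)
Compute ratio: I / I_ref = 24312465500
Compute log10: log10(24312465500) = 10.385829
Multiply: SIL = 10 * 10.385829 = 103.86

103.86 dB


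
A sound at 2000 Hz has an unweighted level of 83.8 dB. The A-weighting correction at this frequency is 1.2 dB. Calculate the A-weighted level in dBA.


Given values:
  SPL = 83.8 dB
  A-weighting at 2000 Hz = 1.2 dB
Formula: L_A = SPL + A_weight
L_A = 83.8 + (1.2)
L_A = 85.0

85.0 dBA


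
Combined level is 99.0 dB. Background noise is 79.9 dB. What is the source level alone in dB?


Given values:
  L_total = 99.0 dB, L_bg = 79.9 dB
Formula: L_source = 10 * log10(10^(L_total/10) - 10^(L_bg/10))
Convert to linear:
  10^(99.0/10) = 7943282347.2428
  10^(79.9/10) = 97723722.0956
Difference: 7943282347.2428 - 97723722.0956 = 7845558625.1472
L_source = 10 * log10(7845558625.1472) = 98.95

98.95 dB


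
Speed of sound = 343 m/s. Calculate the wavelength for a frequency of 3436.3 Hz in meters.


Given values:
  c = 343 m/s, f = 3436.3 Hz
Formula: lambda = c / f
lambda = 343 / 3436.3
lambda = 0.0998

0.0998 m


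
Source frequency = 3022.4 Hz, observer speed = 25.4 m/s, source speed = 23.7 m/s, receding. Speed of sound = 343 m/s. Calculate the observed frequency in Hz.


Given values:
  f_s = 3022.4 Hz, v_o = 25.4 m/s, v_s = 23.7 m/s
  Direction: receding
Formula: f_o = f_s * (c - v_o) / (c + v_s)
Numerator: c - v_o = 343 - 25.4 = 317.6
Denominator: c + v_s = 343 + 23.7 = 366.7
f_o = 3022.4 * 317.6 / 366.7 = 2617.71

2617.71 Hz


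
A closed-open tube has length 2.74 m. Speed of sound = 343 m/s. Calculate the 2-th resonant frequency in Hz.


Given values:
  Tube type: closed-open, L = 2.74 m, c = 343 m/s, n = 2
Formula: f_n = (2n - 1) * c / (4 * L)
Compute 2n - 1 = 2*2 - 1 = 3
Compute 4 * L = 4 * 2.74 = 10.96
f = 3 * 343 / 10.96
f = 93.89

93.89 Hz


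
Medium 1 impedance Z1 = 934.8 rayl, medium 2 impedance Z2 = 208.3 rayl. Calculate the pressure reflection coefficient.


Given values:
  Z1 = 934.8 rayl, Z2 = 208.3 rayl
Formula: R = (Z2 - Z1) / (Z2 + Z1)
Numerator: Z2 - Z1 = 208.3 - 934.8 = -726.5
Denominator: Z2 + Z1 = 208.3 + 934.8 = 1143.1
R = -726.5 / 1143.1 = -0.6356

-0.6356


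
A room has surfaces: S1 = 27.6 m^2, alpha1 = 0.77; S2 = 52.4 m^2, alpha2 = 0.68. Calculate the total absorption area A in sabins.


Given surfaces:
  Surface 1: 27.6 * 0.77 = 21.252
  Surface 2: 52.4 * 0.68 = 35.632
Formula: A = sum(Si * alpha_i)
A = 21.252 + 35.632
A = 56.88

56.88 sabins


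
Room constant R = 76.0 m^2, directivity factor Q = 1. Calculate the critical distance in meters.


Given values:
  R = 76.0 m^2, Q = 1
Formula: d_c = 0.141 * sqrt(Q * R)
Compute Q * R = 1 * 76.0 = 76.0
Compute sqrt(76.0) = 8.7178
d_c = 0.141 * 8.7178 = 1.229

1.229 m


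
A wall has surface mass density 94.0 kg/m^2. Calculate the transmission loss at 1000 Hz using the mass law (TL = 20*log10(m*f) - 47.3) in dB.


Given values:
  m = 94.0 kg/m^2, f = 1000 Hz
Formula: TL = 20 * log10(m * f) - 47.3
Compute m * f = 94.0 * 1000 = 94000.0
Compute log10(94000.0) = 4.973128
Compute 20 * 4.973128 = 99.4626
TL = 99.4626 - 47.3 = 52.16

52.16 dB


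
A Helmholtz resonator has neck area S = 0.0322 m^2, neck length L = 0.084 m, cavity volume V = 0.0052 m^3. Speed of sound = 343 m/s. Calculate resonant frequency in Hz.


Given values:
  S = 0.0322 m^2, L = 0.084 m, V = 0.0052 m^3, c = 343 m/s
Formula: f = (c / (2*pi)) * sqrt(S / (V * L))
Compute V * L = 0.0052 * 0.084 = 0.0004368
Compute S / (V * L) = 0.0322 / 0.0004368 = 73.7179
Compute sqrt(73.7179) = 8.585913
Compute c / (2*pi) = 343 / 6.283185 = 54.590148
f = 54.590148 * 8.585913 = 468.71

468.71 Hz


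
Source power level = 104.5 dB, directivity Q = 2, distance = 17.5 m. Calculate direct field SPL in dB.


Given values:
  Lw = 104.5 dB, Q = 2, r = 17.5 m
Formula: SPL = Lw + 10 * log10(Q / (4 * pi * r^2))
Compute 4 * pi * r^2 = 4 * pi * 17.5^2 = 3848.451
Compute Q / denom = 2 / 3848.451 = 0.00051969
Compute 10 * log10(0.00051969) = -32.8426
SPL = 104.5 + (-32.8426) = 71.66

71.66 dB


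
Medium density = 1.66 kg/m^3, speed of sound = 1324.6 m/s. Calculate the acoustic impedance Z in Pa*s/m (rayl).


Given values:
  rho = 1.66 kg/m^3
  c = 1324.6 m/s
Formula: Z = rho * c
Z = 1.66 * 1324.6
Z = 2198.84

2198.84 rayl


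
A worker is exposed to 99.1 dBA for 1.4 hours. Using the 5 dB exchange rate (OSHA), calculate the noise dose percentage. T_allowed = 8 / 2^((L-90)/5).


Given values:
  L = 99.1 dBA, T = 1.4 hours
Formula: T_allowed = 8 / 2^((L - 90) / 5)
Compute exponent: (99.1 - 90) / 5 = 1.82
Compute 2^(1.82) = 3.530812
T_allowed = 8 / 3.530812 = 2.265768 hours
Dose = (T / T_allowed) * 100
Dose = (1.4 / 2.265768) * 100 = 61.79

61.79 %


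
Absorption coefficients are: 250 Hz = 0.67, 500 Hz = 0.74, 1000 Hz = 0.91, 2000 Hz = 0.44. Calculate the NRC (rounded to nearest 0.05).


Given values:
  a_250 = 0.67, a_500 = 0.74
  a_1000 = 0.91, a_2000 = 0.44
Formula: NRC = (a250 + a500 + a1000 + a2000) / 4
Sum = 0.67 + 0.74 + 0.91 + 0.44 = 2.76
NRC = 2.76 / 4 = 0.69
Rounded to nearest 0.05: 0.7

0.7


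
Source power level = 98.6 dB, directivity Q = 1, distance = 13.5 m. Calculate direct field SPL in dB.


Given values:
  Lw = 98.6 dB, Q = 1, r = 13.5 m
Formula: SPL = Lw + 10 * log10(Q / (4 * pi * r^2))
Compute 4 * pi * r^2 = 4 * pi * 13.5^2 = 2290.221
Compute Q / denom = 1 / 2290.221 = 0.00043664
Compute 10 * log10(0.00043664) = -33.5988
SPL = 98.6 + (-33.5988) = 65.0

65.0 dB


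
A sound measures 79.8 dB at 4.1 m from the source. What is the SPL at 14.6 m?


Given values:
  SPL1 = 79.8 dB, r1 = 4.1 m, r2 = 14.6 m
Formula: SPL2 = SPL1 - 20 * log10(r2 / r1)
Compute ratio: r2 / r1 = 14.6 / 4.1 = 3.561
Compute log10: log10(3.561) = 0.551572
Compute drop: 20 * 0.551572 = 11.0314
SPL2 = 79.8 - 11.0314 = 68.77

68.77 dB


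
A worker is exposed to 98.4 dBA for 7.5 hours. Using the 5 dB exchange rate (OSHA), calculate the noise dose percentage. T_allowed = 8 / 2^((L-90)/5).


Given values:
  L = 98.4 dBA, T = 7.5 hours
Formula: T_allowed = 8 / 2^((L - 90) / 5)
Compute exponent: (98.4 - 90) / 5 = 1.68
Compute 2^(1.68) = 3.20428
T_allowed = 8 / 3.20428 = 2.496661 hours
Dose = (T / T_allowed) * 100
Dose = (7.5 / 2.496661) * 100 = 300.4

300.4 %


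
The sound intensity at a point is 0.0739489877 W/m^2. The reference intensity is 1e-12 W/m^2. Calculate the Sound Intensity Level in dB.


Given values:
  I = 0.0739489877 W/m^2
  I_ref = 1e-12 W/m^2
Formula: SIL = 10 * log10(I / I_ref)
Compute ratio: I / I_ref = 73948987700
Compute log10: log10(73948987700) = 10.868932
Multiply: SIL = 10 * 10.868932 = 108.69

108.69 dB


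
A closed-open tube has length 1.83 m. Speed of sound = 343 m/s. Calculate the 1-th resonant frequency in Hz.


Given values:
  Tube type: closed-open, L = 1.83 m, c = 343 m/s, n = 1
Formula: f_n = (2n - 1) * c / (4 * L)
Compute 2n - 1 = 2*1 - 1 = 1
Compute 4 * L = 4 * 1.83 = 7.32
f = 1 * 343 / 7.32
f = 46.86

46.86 Hz


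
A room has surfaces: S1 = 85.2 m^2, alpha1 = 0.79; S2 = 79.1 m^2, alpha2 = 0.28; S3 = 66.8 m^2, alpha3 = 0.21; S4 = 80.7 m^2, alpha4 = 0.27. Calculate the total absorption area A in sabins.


Given surfaces:
  Surface 1: 85.2 * 0.79 = 67.308
  Surface 2: 79.1 * 0.28 = 22.148
  Surface 3: 66.8 * 0.21 = 14.028
  Surface 4: 80.7 * 0.27 = 21.789
Formula: A = sum(Si * alpha_i)
A = 67.308 + 22.148 + 14.028 + 21.789
A = 125.27

125.27 sabins


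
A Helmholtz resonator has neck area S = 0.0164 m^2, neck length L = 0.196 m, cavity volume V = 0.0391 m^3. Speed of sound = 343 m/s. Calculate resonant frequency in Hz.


Given values:
  S = 0.0164 m^2, L = 0.196 m, V = 0.0391 m^3, c = 343 m/s
Formula: f = (c / (2*pi)) * sqrt(S / (V * L))
Compute V * L = 0.0391 * 0.196 = 0.0076636
Compute S / (V * L) = 0.0164 / 0.0076636 = 2.14
Compute sqrt(2.14) = 1.462874
Compute c / (2*pi) = 343 / 6.283185 = 54.590148
f = 54.590148 * 1.462874 = 79.86

79.86 Hz


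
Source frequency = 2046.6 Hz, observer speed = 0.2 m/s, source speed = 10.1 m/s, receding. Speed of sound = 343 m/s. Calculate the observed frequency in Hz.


Given values:
  f_s = 2046.6 Hz, v_o = 0.2 m/s, v_s = 10.1 m/s
  Direction: receding
Formula: f_o = f_s * (c - v_o) / (c + v_s)
Numerator: c - v_o = 343 - 0.2 = 342.8
Denominator: c + v_s = 343 + 10.1 = 353.1
f_o = 2046.6 * 342.8 / 353.1 = 1986.9

1986.9 Hz


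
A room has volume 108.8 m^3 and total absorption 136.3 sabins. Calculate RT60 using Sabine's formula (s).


Given values:
  V = 108.8 m^3
  A = 136.3 sabins
Formula: RT60 = 0.161 * V / A
Numerator: 0.161 * 108.8 = 17.5168
RT60 = 17.5168 / 136.3 = 0.129

0.129 s


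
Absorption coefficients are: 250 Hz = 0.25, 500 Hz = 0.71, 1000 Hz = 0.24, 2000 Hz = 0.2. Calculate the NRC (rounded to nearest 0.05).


Given values:
  a_250 = 0.25, a_500 = 0.71
  a_1000 = 0.24, a_2000 = 0.2
Formula: NRC = (a250 + a500 + a1000 + a2000) / 4
Sum = 0.25 + 0.71 + 0.24 + 0.2 = 1.4
NRC = 1.4 / 4 = 0.35
Rounded to nearest 0.05: 0.35

0.35


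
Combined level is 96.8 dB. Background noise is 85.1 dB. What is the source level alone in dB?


Given values:
  L_total = 96.8 dB, L_bg = 85.1 dB
Formula: L_source = 10 * log10(10^(L_total/10) - 10^(L_bg/10))
Convert to linear:
  10^(96.8/10) = 4786300923.2264
  10^(85.1/10) = 323593656.9296
Difference: 4786300923.2264 - 323593656.9296 = 4462707266.2968
L_source = 10 * log10(4462707266.2968) = 96.5

96.5 dB


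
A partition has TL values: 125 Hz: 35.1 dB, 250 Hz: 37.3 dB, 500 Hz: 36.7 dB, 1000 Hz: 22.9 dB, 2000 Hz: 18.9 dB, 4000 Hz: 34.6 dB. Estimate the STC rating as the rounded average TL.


Given TL values at each frequency:
  125 Hz: 35.1 dB
  250 Hz: 37.3 dB
  500 Hz: 36.7 dB
  1000 Hz: 22.9 dB
  2000 Hz: 18.9 dB
  4000 Hz: 34.6 dB
Formula: STC ~ round(average of TL values)
Sum = 35.1 + 37.3 + 36.7 + 22.9 + 18.9 + 34.6 = 185.5
Average = 185.5 / 6 = 30.92
Rounded: 31

31


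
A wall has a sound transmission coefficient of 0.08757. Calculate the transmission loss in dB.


Given values:
  tau = 0.08757
Formula: TL = 10 * log10(1 / tau)
Compute 1 / tau = 1 / 0.08757 = 11.4194
Compute log10(11.4194) = 1.057643
TL = 10 * 1.057643 = 10.58

10.58 dB


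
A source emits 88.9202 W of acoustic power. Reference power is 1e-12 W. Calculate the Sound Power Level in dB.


Given values:
  W = 88.9202 W
  W_ref = 1e-12 W
Formula: SWL = 10 * log10(W / W_ref)
Compute ratio: W / W_ref = 88920200000000
Compute log10: log10(88920200000000) = 13.949
Multiply: SWL = 10 * 13.949 = 139.49

139.49 dB


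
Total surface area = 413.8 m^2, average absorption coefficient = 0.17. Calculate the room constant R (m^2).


Given values:
  S = 413.8 m^2, alpha = 0.17
Formula: R = S * alpha / (1 - alpha)
Numerator: 413.8 * 0.17 = 70.346
Denominator: 1 - 0.17 = 0.83
R = 70.346 / 0.83 = 84.75

84.75 m^2


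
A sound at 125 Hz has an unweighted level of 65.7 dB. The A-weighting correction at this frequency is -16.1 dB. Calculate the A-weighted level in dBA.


Given values:
  SPL = 65.7 dB
  A-weighting at 125 Hz = -16.1 dB
Formula: L_A = SPL + A_weight
L_A = 65.7 + (-16.1)
L_A = 49.6

49.6 dBA


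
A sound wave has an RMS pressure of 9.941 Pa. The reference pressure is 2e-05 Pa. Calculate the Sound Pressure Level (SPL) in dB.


Given values:
  p = 9.941 Pa
  p_ref = 2e-05 Pa
Formula: SPL = 20 * log10(p / p_ref)
Compute ratio: p / p_ref = 9.941 / 2e-05 = 497050
Compute log10: log10(497050) = 5.6964
Multiply: SPL = 20 * 5.6964 = 113.93

113.93 dB


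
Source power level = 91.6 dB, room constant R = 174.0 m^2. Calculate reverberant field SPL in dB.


Given values:
  Lw = 91.6 dB, R = 174.0 m^2
Formula: SPL = Lw + 10 * log10(4 / R)
Compute 4 / R = 4 / 174.0 = 0.022989
Compute 10 * log10(0.022989) = -16.3848
SPL = 91.6 + (-16.3848) = 75.22

75.22 dB


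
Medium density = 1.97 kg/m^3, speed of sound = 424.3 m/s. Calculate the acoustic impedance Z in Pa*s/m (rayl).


Given values:
  rho = 1.97 kg/m^3
  c = 424.3 m/s
Formula: Z = rho * c
Z = 1.97 * 424.3
Z = 835.87

835.87 rayl


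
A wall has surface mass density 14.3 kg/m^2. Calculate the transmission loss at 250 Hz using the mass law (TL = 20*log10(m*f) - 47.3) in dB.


Given values:
  m = 14.3 kg/m^2, f = 250 Hz
Formula: TL = 20 * log10(m * f) - 47.3
Compute m * f = 14.3 * 250 = 3575.0
Compute log10(3575.0) = 3.553276
Compute 20 * 3.553276 = 71.0655
TL = 71.0655 - 47.3 = 23.77

23.77 dB


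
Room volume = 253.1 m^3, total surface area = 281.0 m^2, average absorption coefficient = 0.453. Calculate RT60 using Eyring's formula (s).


Given values:
  V = 253.1 m^3, S = 281.0 m^2, alpha = 0.453
Formula: RT60 = 0.161 * V / (-S * ln(1 - alpha))
Compute ln(1 - 0.453) = ln(0.547) = -0.603306
Denominator: -281.0 * -0.603306 = 169.529
Numerator: 0.161 * 253.1 = 40.7491
RT60 = 40.7491 / 169.529 = 0.24

0.24 s


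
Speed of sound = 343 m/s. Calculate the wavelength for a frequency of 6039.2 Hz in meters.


Given values:
  c = 343 m/s, f = 6039.2 Hz
Formula: lambda = c / f
lambda = 343 / 6039.2
lambda = 0.0568

0.0568 m


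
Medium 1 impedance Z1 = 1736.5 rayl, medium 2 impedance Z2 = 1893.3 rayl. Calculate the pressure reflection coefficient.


Given values:
  Z1 = 1736.5 rayl, Z2 = 1893.3 rayl
Formula: R = (Z2 - Z1) / (Z2 + Z1)
Numerator: Z2 - Z1 = 1893.3 - 1736.5 = 156.8
Denominator: Z2 + Z1 = 1893.3 + 1736.5 = 3629.8
R = 156.8 / 3629.8 = 0.0432

0.0432


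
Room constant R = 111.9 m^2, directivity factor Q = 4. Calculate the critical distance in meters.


Given values:
  R = 111.9 m^2, Q = 4
Formula: d_c = 0.141 * sqrt(Q * R)
Compute Q * R = 4 * 111.9 = 447.6
Compute sqrt(447.6) = 21.1566
d_c = 0.141 * 21.1566 = 2.983

2.983 m


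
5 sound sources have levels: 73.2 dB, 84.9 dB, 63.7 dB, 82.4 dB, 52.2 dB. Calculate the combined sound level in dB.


Formula: L_total = 10 * log10( sum(10^(Li/10)) )
  Source 1: 10^(73.2/10) = 20892961.3085
  Source 2: 10^(84.9/10) = 309029543.2514
  Source 3: 10^(63.7/10) = 2344228.8153
  Source 4: 10^(82.4/10) = 173780082.8749
  Source 5: 10^(52.2/10) = 165958.6907
Sum of linear values = 506212774.9408
L_total = 10 * log10(506212774.9408) = 87.04

87.04 dB


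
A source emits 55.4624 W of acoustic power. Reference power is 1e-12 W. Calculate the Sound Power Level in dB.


Given values:
  W = 55.4624 W
  W_ref = 1e-12 W
Formula: SWL = 10 * log10(W / W_ref)
Compute ratio: W / W_ref = 55462400000000
Compute log10: log10(55462400000000) = 13.743999
Multiply: SWL = 10 * 13.743999 = 137.44

137.44 dB


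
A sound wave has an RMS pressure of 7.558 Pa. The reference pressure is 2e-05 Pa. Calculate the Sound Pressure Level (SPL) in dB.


Given values:
  p = 7.558 Pa
  p_ref = 2e-05 Pa
Formula: SPL = 20 * log10(p / p_ref)
Compute ratio: p / p_ref = 7.558 / 2e-05 = 377900
Compute log10: log10(377900) = 5.577377
Multiply: SPL = 20 * 5.577377 = 111.55

111.55 dB


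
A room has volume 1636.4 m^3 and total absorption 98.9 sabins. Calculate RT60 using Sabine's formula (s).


Given values:
  V = 1636.4 m^3
  A = 98.9 sabins
Formula: RT60 = 0.161 * V / A
Numerator: 0.161 * 1636.4 = 263.4604
RT60 = 263.4604 / 98.9 = 2.664

2.664 s


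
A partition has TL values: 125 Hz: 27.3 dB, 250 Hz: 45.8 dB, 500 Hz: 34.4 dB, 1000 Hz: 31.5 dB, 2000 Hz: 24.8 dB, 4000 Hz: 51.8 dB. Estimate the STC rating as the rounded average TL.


Given TL values at each frequency:
  125 Hz: 27.3 dB
  250 Hz: 45.8 dB
  500 Hz: 34.4 dB
  1000 Hz: 31.5 dB
  2000 Hz: 24.8 dB
  4000 Hz: 51.8 dB
Formula: STC ~ round(average of TL values)
Sum = 27.3 + 45.8 + 34.4 + 31.5 + 24.8 + 51.8 = 215.6
Average = 215.6 / 6 = 35.93
Rounded: 36

36


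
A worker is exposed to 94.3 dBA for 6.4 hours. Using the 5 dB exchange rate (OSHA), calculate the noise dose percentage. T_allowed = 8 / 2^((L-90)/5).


Given values:
  L = 94.3 dBA, T = 6.4 hours
Formula: T_allowed = 8 / 2^((L - 90) / 5)
Compute exponent: (94.3 - 90) / 5 = 0.86
Compute 2^(0.86) = 1.815038
T_allowed = 8 / 1.815038 = 4.407621 hours
Dose = (T / T_allowed) * 100
Dose = (6.4 / 4.407621) * 100 = 145.2

145.2 %


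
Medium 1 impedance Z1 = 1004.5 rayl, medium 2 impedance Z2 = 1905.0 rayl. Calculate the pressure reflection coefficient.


Given values:
  Z1 = 1004.5 rayl, Z2 = 1905.0 rayl
Formula: R = (Z2 - Z1) / (Z2 + Z1)
Numerator: Z2 - Z1 = 1905.0 - 1004.5 = 900.5
Denominator: Z2 + Z1 = 1905.0 + 1004.5 = 2909.5
R = 900.5 / 2909.5 = 0.3095

0.3095


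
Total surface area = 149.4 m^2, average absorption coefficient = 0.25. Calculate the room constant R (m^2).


Given values:
  S = 149.4 m^2, alpha = 0.25
Formula: R = S * alpha / (1 - alpha)
Numerator: 149.4 * 0.25 = 37.35
Denominator: 1 - 0.25 = 0.75
R = 37.35 / 0.75 = 49.8

49.8 m^2


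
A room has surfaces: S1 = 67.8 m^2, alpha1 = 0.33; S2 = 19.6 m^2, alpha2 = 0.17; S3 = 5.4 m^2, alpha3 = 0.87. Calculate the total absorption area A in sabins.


Given surfaces:
  Surface 1: 67.8 * 0.33 = 22.374
  Surface 2: 19.6 * 0.17 = 3.332
  Surface 3: 5.4 * 0.87 = 4.698
Formula: A = sum(Si * alpha_i)
A = 22.374 + 3.332 + 4.698
A = 30.4

30.4 sabins


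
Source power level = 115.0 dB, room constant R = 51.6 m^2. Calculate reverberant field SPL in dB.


Given values:
  Lw = 115.0 dB, R = 51.6 m^2
Formula: SPL = Lw + 10 * log10(4 / R)
Compute 4 / R = 4 / 51.6 = 0.077519
Compute 10 * log10(0.077519) = -11.1059
SPL = 115.0 + (-11.1059) = 103.89

103.89 dB


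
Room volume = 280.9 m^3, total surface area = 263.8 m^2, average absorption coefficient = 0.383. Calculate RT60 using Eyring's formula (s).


Given values:
  V = 280.9 m^3, S = 263.8 m^2, alpha = 0.383
Formula: RT60 = 0.161 * V / (-S * ln(1 - alpha))
Compute ln(1 - 0.383) = ln(0.617) = -0.482886
Denominator: -263.8 * -0.482886 = 127.3853
Numerator: 0.161 * 280.9 = 45.2249
RT60 = 45.2249 / 127.3853 = 0.355

0.355 s


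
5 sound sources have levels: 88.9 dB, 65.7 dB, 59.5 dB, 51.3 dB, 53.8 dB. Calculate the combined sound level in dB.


Formula: L_total = 10 * log10( sum(10^(Li/10)) )
  Source 1: 10^(88.9/10) = 776247116.6287
  Source 2: 10^(65.7/10) = 3715352.291
  Source 3: 10^(59.5/10) = 891250.9381
  Source 4: 10^(51.3/10) = 134896.2883
  Source 5: 10^(53.8/10) = 239883.2919
Sum of linear values = 781228499.438
L_total = 10 * log10(781228499.438) = 88.93

88.93 dB


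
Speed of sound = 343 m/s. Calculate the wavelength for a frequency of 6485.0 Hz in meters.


Given values:
  c = 343 m/s, f = 6485.0 Hz
Formula: lambda = c / f
lambda = 343 / 6485.0
lambda = 0.0529

0.0529 m


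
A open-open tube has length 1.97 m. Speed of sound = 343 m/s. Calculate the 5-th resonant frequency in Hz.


Given values:
  Tube type: open-open, L = 1.97 m, c = 343 m/s, n = 5
Formula: f_n = n * c / (2 * L)
Compute 2 * L = 2 * 1.97 = 3.94
f = 5 * 343 / 3.94
f = 435.28

435.28 Hz


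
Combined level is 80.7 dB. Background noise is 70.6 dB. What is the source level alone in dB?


Given values:
  L_total = 80.7 dB, L_bg = 70.6 dB
Formula: L_source = 10 * log10(10^(L_total/10) - 10^(L_bg/10))
Convert to linear:
  10^(80.7/10) = 117489755.494
  10^(70.6/10) = 11481536.215
Difference: 117489755.494 - 11481536.215 = 106008219.279
L_source = 10 * log10(106008219.279) = 80.25

80.25 dB


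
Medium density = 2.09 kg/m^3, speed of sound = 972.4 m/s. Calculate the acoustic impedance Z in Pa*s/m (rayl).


Given values:
  rho = 2.09 kg/m^3
  c = 972.4 m/s
Formula: Z = rho * c
Z = 2.09 * 972.4
Z = 2032.32

2032.32 rayl


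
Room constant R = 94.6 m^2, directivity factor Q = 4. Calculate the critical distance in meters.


Given values:
  R = 94.6 m^2, Q = 4
Formula: d_c = 0.141 * sqrt(Q * R)
Compute Q * R = 4 * 94.6 = 378.4
Compute sqrt(378.4) = 19.4525
d_c = 0.141 * 19.4525 = 2.743

2.743 m


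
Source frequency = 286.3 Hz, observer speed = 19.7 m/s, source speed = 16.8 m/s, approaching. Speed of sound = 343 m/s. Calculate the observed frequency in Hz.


Given values:
  f_s = 286.3 Hz, v_o = 19.7 m/s, v_s = 16.8 m/s
  Direction: approaching
Formula: f_o = f_s * (c + v_o) / (c - v_s)
Numerator: c + v_o = 343 + 19.7 = 362.7
Denominator: c - v_s = 343 - 16.8 = 326.2
f_o = 286.3 * 362.7 / 326.2 = 318.34

318.34 Hz


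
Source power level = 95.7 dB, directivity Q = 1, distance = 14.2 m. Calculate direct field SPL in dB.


Given values:
  Lw = 95.7 dB, Q = 1, r = 14.2 m
Formula: SPL = Lw + 10 * log10(Q / (4 * pi * r^2))
Compute 4 * pi * r^2 = 4 * pi * 14.2^2 = 2533.883
Compute Q / denom = 1 / 2533.883 = 0.00039465
Compute 10 * log10(0.00039465) = -34.0379
SPL = 95.7 + (-34.0379) = 61.66

61.66 dB


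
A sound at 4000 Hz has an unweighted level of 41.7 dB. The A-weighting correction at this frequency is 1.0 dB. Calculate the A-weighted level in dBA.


Given values:
  SPL = 41.7 dB
  A-weighting at 4000 Hz = 1.0 dB
Formula: L_A = SPL + A_weight
L_A = 41.7 + (1.0)
L_A = 42.7

42.7 dBA


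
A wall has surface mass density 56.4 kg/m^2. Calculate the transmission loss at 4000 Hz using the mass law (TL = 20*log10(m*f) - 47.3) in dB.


Given values:
  m = 56.4 kg/m^2, f = 4000 Hz
Formula: TL = 20 * log10(m * f) - 47.3
Compute m * f = 56.4 * 4000 = 225600.0
Compute log10(225600.0) = 5.353339
Compute 20 * 5.353339 = 107.0668
TL = 107.0668 - 47.3 = 59.77

59.77 dB


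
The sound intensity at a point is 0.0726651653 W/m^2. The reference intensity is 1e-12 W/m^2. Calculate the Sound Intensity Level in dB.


Given values:
  I = 0.0726651653 W/m^2
  I_ref = 1e-12 W/m^2
Formula: SIL = 10 * log10(I / I_ref)
Compute ratio: I / I_ref = 72665165300
Compute log10: log10(72665165300) = 10.861326
Multiply: SIL = 10 * 10.861326 = 108.61

108.61 dB


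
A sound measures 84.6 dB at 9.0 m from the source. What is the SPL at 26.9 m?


Given values:
  SPL1 = 84.6 dB, r1 = 9.0 m, r2 = 26.9 m
Formula: SPL2 = SPL1 - 20 * log10(r2 / r1)
Compute ratio: r2 / r1 = 26.9 / 9.0 = 2.9889
Compute log10: log10(2.9889) = 0.475511
Compute drop: 20 * 0.475511 = 9.5102
SPL2 = 84.6 - 9.5102 = 75.09

75.09 dB


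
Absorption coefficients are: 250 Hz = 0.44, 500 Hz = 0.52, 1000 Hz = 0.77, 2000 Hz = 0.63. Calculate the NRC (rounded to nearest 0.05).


Given values:
  a_250 = 0.44, a_500 = 0.52
  a_1000 = 0.77, a_2000 = 0.63
Formula: NRC = (a250 + a500 + a1000 + a2000) / 4
Sum = 0.44 + 0.52 + 0.77 + 0.63 = 2.36
NRC = 2.36 / 4 = 0.59
Rounded to nearest 0.05: 0.6

0.6


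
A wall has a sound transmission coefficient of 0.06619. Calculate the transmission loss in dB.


Given values:
  tau = 0.06619
Formula: TL = 10 * log10(1 / tau)
Compute 1 / tau = 1 / 0.06619 = 15.108
Compute log10(15.108) = 1.179207
TL = 10 * 1.179207 = 11.79

11.79 dB


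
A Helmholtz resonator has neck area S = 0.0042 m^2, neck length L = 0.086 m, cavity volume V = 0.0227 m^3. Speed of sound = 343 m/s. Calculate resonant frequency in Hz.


Given values:
  S = 0.0042 m^2, L = 0.086 m, V = 0.0227 m^3, c = 343 m/s
Formula: f = (c / (2*pi)) * sqrt(S / (V * L))
Compute V * L = 0.0227 * 0.086 = 0.0019522
Compute S / (V * L) = 0.0042 / 0.0019522 = 2.1514
Compute sqrt(2.1514) = 1.466765
Compute c / (2*pi) = 343 / 6.283185 = 54.590148
f = 54.590148 * 1.466765 = 80.07

80.07 Hz


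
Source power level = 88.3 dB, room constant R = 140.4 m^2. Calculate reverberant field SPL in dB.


Given values:
  Lw = 88.3 dB, R = 140.4 m^2
Formula: SPL = Lw + 10 * log10(4 / R)
Compute 4 / R = 4 / 140.4 = 0.02849
Compute 10 * log10(0.02849) = -15.4531
SPL = 88.3 + (-15.4531) = 72.85

72.85 dB


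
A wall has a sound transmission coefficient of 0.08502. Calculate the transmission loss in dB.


Given values:
  tau = 0.08502
Formula: TL = 10 * log10(1 / tau)
Compute 1 / tau = 1 / 0.08502 = 11.7619
Compute log10(11.7619) = 1.070477
TL = 10 * 1.070477 = 10.7

10.7 dB


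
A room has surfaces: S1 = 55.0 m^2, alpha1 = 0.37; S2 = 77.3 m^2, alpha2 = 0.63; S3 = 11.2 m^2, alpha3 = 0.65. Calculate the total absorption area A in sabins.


Given surfaces:
  Surface 1: 55.0 * 0.37 = 20.35
  Surface 2: 77.3 * 0.63 = 48.699
  Surface 3: 11.2 * 0.65 = 7.28
Formula: A = sum(Si * alpha_i)
A = 20.35 + 48.699 + 7.28
A = 76.33

76.33 sabins


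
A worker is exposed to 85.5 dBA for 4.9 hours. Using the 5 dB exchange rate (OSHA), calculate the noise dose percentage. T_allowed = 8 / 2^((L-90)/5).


Given values:
  L = 85.5 dBA, T = 4.9 hours
Formula: T_allowed = 8 / 2^((L - 90) / 5)
Compute exponent: (85.5 - 90) / 5 = -0.9
Compute 2^(-0.9) = 0.535887
T_allowed = 8 / 0.535887 = 14.92852 hours
Dose = (T / T_allowed) * 100
Dose = (4.9 / 14.92852) * 100 = 32.82

32.82 %


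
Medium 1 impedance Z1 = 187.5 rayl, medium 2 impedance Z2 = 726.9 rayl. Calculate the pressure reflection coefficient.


Given values:
  Z1 = 187.5 rayl, Z2 = 726.9 rayl
Formula: R = (Z2 - Z1) / (Z2 + Z1)
Numerator: Z2 - Z1 = 726.9 - 187.5 = 539.4
Denominator: Z2 + Z1 = 726.9 + 187.5 = 914.4
R = 539.4 / 914.4 = 0.5899

0.5899


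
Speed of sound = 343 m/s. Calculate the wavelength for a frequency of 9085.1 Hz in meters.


Given values:
  c = 343 m/s, f = 9085.1 Hz
Formula: lambda = c / f
lambda = 343 / 9085.1
lambda = 0.0378

0.0378 m


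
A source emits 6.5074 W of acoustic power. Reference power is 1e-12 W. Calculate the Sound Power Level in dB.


Given values:
  W = 6.5074 W
  W_ref = 1e-12 W
Formula: SWL = 10 * log10(W / W_ref)
Compute ratio: W / W_ref = 6507400000000
Compute log10: log10(6507400000000) = 12.813408
Multiply: SWL = 10 * 12.813408 = 128.13

128.13 dB


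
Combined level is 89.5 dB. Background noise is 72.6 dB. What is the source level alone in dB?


Given values:
  L_total = 89.5 dB, L_bg = 72.6 dB
Formula: L_source = 10 * log10(10^(L_total/10) - 10^(L_bg/10))
Convert to linear:
  10^(89.5/10) = 891250938.1337
  10^(72.6/10) = 18197008.5861
Difference: 891250938.1337 - 18197008.5861 = 873053929.5476
L_source = 10 * log10(873053929.5476) = 89.41

89.41 dB


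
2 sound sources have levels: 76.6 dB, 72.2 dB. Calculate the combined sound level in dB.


Formula: L_total = 10 * log10( sum(10^(Li/10)) )
  Source 1: 10^(76.6/10) = 45708818.9615
  Source 2: 10^(72.2/10) = 16595869.0744
Sum of linear values = 62304688.0359
L_total = 10 * log10(62304688.0359) = 77.95

77.95 dB


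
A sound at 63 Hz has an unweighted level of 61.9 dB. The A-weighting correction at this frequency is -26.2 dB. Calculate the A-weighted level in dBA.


Given values:
  SPL = 61.9 dB
  A-weighting at 63 Hz = -26.2 dB
Formula: L_A = SPL + A_weight
L_A = 61.9 + (-26.2)
L_A = 35.7

35.7 dBA


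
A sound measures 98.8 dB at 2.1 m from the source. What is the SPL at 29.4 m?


Given values:
  SPL1 = 98.8 dB, r1 = 2.1 m, r2 = 29.4 m
Formula: SPL2 = SPL1 - 20 * log10(r2 / r1)
Compute ratio: r2 / r1 = 29.4 / 2.1 = 14.0
Compute log10: log10(14.0) = 1.146128
Compute drop: 20 * 1.146128 = 22.9226
SPL2 = 98.8 - 22.9226 = 75.88

75.88 dB


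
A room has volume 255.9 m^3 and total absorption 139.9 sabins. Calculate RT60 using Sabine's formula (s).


Given values:
  V = 255.9 m^3
  A = 139.9 sabins
Formula: RT60 = 0.161 * V / A
Numerator: 0.161 * 255.9 = 41.1999
RT60 = 41.1999 / 139.9 = 0.294

0.294 s


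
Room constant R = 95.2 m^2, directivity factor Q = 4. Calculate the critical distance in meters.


Given values:
  R = 95.2 m^2, Q = 4
Formula: d_c = 0.141 * sqrt(Q * R)
Compute Q * R = 4 * 95.2 = 380.8
Compute sqrt(380.8) = 19.5141
d_c = 0.141 * 19.5141 = 2.751

2.751 m


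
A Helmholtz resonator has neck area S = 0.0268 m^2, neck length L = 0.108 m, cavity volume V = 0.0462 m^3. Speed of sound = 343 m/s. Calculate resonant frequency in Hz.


Given values:
  S = 0.0268 m^2, L = 0.108 m, V = 0.0462 m^3, c = 343 m/s
Formula: f = (c / (2*pi)) * sqrt(S / (V * L))
Compute V * L = 0.0462 * 0.108 = 0.0049896
Compute S / (V * L) = 0.0268 / 0.0049896 = 5.3712
Compute sqrt(5.3712) = 2.317585
Compute c / (2*pi) = 343 / 6.283185 = 54.590148
f = 54.590148 * 2.317585 = 126.52

126.52 Hz


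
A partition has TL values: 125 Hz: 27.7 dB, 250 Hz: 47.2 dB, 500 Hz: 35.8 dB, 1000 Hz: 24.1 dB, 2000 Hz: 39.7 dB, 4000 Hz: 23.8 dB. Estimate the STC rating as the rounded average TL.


Given TL values at each frequency:
  125 Hz: 27.7 dB
  250 Hz: 47.2 dB
  500 Hz: 35.8 dB
  1000 Hz: 24.1 dB
  2000 Hz: 39.7 dB
  4000 Hz: 23.8 dB
Formula: STC ~ round(average of TL values)
Sum = 27.7 + 47.2 + 35.8 + 24.1 + 39.7 + 23.8 = 198.3
Average = 198.3 / 6 = 33.05
Rounded: 33

33


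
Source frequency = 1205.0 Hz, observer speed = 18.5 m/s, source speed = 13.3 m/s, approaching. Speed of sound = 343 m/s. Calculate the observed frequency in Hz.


Given values:
  f_s = 1205.0 Hz, v_o = 18.5 m/s, v_s = 13.3 m/s
  Direction: approaching
Formula: f_o = f_s * (c + v_o) / (c - v_s)
Numerator: c + v_o = 343 + 18.5 = 361.5
Denominator: c - v_s = 343 - 13.3 = 329.7
f_o = 1205.0 * 361.5 / 329.7 = 1321.22

1321.22 Hz


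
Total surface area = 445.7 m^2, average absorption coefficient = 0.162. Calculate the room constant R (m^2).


Given values:
  S = 445.7 m^2, alpha = 0.162
Formula: R = S * alpha / (1 - alpha)
Numerator: 445.7 * 0.162 = 72.2034
Denominator: 1 - 0.162 = 0.838
R = 72.2034 / 0.838 = 86.16

86.16 m^2


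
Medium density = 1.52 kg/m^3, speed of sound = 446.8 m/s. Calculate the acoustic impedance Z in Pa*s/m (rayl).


Given values:
  rho = 1.52 kg/m^3
  c = 446.8 m/s
Formula: Z = rho * c
Z = 1.52 * 446.8
Z = 679.14

679.14 rayl


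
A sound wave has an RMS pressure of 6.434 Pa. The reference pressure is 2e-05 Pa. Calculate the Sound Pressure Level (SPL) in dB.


Given values:
  p = 6.434 Pa
  p_ref = 2e-05 Pa
Formula: SPL = 20 * log10(p / p_ref)
Compute ratio: p / p_ref = 6.434 / 2e-05 = 321700
Compute log10: log10(321700) = 5.507451
Multiply: SPL = 20 * 5.507451 = 110.15

110.15 dB


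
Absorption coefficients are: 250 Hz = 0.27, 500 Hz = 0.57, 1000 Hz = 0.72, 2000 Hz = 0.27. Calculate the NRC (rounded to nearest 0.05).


Given values:
  a_250 = 0.27, a_500 = 0.57
  a_1000 = 0.72, a_2000 = 0.27
Formula: NRC = (a250 + a500 + a1000 + a2000) / 4
Sum = 0.27 + 0.57 + 0.72 + 0.27 = 1.83
NRC = 1.83 / 4 = 0.4575
Rounded to nearest 0.05: 0.45

0.45


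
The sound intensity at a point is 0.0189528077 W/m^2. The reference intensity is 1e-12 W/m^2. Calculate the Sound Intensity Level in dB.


Given values:
  I = 0.0189528077 W/m^2
  I_ref = 1e-12 W/m^2
Formula: SIL = 10 * log10(I / I_ref)
Compute ratio: I / I_ref = 18952807700
Compute log10: log10(18952807700) = 10.277674
Multiply: SIL = 10 * 10.277674 = 102.78

102.78 dB


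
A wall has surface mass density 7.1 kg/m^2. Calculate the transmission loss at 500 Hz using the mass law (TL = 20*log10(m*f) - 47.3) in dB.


Given values:
  m = 7.1 kg/m^2, f = 500 Hz
Formula: TL = 20 * log10(m * f) - 47.3
Compute m * f = 7.1 * 500 = 3550.0
Compute log10(3550.0) = 3.550228
Compute 20 * 3.550228 = 71.0046
TL = 71.0046 - 47.3 = 23.7

23.7 dB


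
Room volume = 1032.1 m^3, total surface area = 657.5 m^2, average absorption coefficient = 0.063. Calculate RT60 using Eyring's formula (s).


Given values:
  V = 1032.1 m^3, S = 657.5 m^2, alpha = 0.063
Formula: RT60 = 0.161 * V / (-S * ln(1 - alpha))
Compute ln(1 - 0.063) = ln(0.937) = -0.065072
Denominator: -657.5 * -0.065072 = 42.7848
Numerator: 0.161 * 1032.1 = 166.1681
RT60 = 166.1681 / 42.7848 = 3.884

3.884 s


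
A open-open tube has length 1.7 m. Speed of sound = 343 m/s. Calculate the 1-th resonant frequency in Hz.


Given values:
  Tube type: open-open, L = 1.7 m, c = 343 m/s, n = 1
Formula: f_n = n * c / (2 * L)
Compute 2 * L = 2 * 1.7 = 3.4
f = 1 * 343 / 3.4
f = 100.88

100.88 Hz


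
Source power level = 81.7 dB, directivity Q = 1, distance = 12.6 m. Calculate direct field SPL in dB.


Given values:
  Lw = 81.7 dB, Q = 1, r = 12.6 m
Formula: SPL = Lw + 10 * log10(Q / (4 * pi * r^2))
Compute 4 * pi * r^2 = 4 * pi * 12.6^2 = 1995.037
Compute Q / denom = 1 / 1995.037 = 0.00050124
Compute 10 * log10(0.00050124) = -32.9995
SPL = 81.7 + (-32.9995) = 48.7

48.7 dB
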